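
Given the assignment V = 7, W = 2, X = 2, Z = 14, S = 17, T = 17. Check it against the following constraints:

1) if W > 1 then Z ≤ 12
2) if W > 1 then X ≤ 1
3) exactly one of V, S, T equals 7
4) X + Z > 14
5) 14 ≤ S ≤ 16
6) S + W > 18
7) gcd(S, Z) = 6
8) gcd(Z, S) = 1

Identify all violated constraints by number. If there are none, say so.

The assignment fails constraints 1, 2, 5, 7.

1) W = 2 > 1, so we need Z ≤ 12; but Z = 14 > 12  FAIL
2) W = 2 > 1, so we need X ≤ 1; but X = 2 > 1  FAIL
3) V=7, S=17, T=17; 1 of them equals 7  OK
4) X + Z = 2 + 14 = 16; 16 > 14  OK
5) S = 17 is outside [14, 16]  FAIL
6) S + W = 17 + 2 = 19; 19 > 18  OK
7) gcd(17, 14) = 1, not 6  FAIL
8) gcd(14, 17) = 1  OK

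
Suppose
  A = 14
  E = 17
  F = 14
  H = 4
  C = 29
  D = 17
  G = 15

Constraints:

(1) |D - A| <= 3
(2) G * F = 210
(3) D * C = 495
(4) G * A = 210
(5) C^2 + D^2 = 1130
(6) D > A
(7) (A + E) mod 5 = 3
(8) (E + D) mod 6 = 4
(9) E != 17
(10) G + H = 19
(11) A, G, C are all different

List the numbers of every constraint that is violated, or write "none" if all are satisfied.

Constraints 3, 7, 9 do not hold.

(1) |17 - 14| = 3; 3 ≤ 3  ✔
(2) G * F = 15 * 14 = 210  ✔
(3) D * C = 17 * 29 = 493, not 495  ✘
(4) G * A = 15 * 14 = 210  ✔
(5) C^2 + D^2 = 29^2 + 17^2 = 841 + 289 = 1130  ✔
(6) D = 17, A = 14; 17 > 14  ✔
(7) A + E = 31; 31 mod 5 = 1, not 3  ✘
(8) E + D = 34; 34 mod 6 = 4  ✔
(9) E = 17, but 17 is required to differ  ✘
(10) G + H = 15 + 4 = 19  ✔
(11) values 14, 15, 29 are pairwise distinct  ✔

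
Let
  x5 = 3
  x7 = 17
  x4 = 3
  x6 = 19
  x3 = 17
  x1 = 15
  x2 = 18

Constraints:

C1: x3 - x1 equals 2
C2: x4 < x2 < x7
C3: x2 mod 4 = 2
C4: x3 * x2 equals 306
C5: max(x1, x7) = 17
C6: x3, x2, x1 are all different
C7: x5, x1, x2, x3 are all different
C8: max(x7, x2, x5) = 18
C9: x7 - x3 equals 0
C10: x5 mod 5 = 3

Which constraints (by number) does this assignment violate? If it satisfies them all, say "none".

C1: x3 - x1 = 17 - 15 = 2 — holds.
C2: values 3, 18, 17; x2 = 18 is not < x7 = 17 — does not hold.
C3: 18 mod 4 = 2 — holds.
C4: x3 * x2 = 17 * 18 = 306 — holds.
C5: max(15, 17) = 17 — holds.
C6: values 17, 18, 15 are pairwise distinct — holds.
C7: values 3, 15, 18, 17 are pairwise distinct — holds.
C8: max(17, 18, 3) = 18 — holds.
C9: x7 - x3 = 17 - 17 = 0 — holds.
C10: 3 mod 5 = 3 — holds.

The assignment fails constraint 2.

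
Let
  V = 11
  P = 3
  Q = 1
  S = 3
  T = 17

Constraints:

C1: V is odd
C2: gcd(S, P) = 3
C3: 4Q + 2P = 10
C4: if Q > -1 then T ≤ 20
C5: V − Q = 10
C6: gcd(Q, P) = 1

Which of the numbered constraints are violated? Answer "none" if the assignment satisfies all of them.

Yes — all constraints hold.

C1: V = 11 is odd — satisfied.
C2: gcd(3, 3) = 3 — satisfied.
C3: 4Q + 2P = 4(1) + 2(3) = 10 — satisfied.
C4: Q = 1 > -1, so we need T ≤ 20; T = 17 ≤ 20 — satisfied.
C5: V − Q = 11 − 1 = 10 — satisfied.
C6: gcd(1, 3) = 1 — satisfied.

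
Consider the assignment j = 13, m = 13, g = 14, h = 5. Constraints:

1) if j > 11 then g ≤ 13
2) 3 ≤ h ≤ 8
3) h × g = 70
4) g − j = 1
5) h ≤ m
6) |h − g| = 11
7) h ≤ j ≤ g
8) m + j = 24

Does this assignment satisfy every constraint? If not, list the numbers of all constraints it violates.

Constraints 1, 6, and 8 do not hold.

1) j = 13 > 11, so we need g ≤ 13; but g = 14 > 13  false
2) h = 5 lies in [3, 8]  true
3) h × g = 5 × 14 = 70  true
4) g − j = 14 − 13 = 1  true
5) h = 5, m = 13; 5 ≤ 13  true
6) |5 − 14| = 9, not 11  false
7) values 5 ≤ 13 ≤ 14  true
8) m + j = 13 + 13 = 26, not 24  false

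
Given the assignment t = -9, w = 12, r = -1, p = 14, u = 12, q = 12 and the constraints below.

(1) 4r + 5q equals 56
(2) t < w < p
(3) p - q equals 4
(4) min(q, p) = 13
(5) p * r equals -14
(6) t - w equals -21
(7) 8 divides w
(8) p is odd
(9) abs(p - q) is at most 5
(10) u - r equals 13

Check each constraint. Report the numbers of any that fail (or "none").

(1) 4r + 5q = 4(-1) + 5(12) = 56 — holds.
(2) values -9 < 12 < 14 — holds.
(3) p - q = 14 - 12 = 2, not 4 — does not hold.
(4) min(12, 14) = 12, not 13 — does not hold.
(5) p * r = 14 * (-1) = -14 — holds.
(6) t - w = -9 - 12 = -21 — holds.
(7) 12 = 8*1 + 4, so 8 does not divide 12 — does not hold.
(8) p = 14 is even — does not hold.
(9) abs(14 - 12) = 2; 2 ≤ 5 — holds.
(10) u - r = 12 - (-1) = 13 — holds.

The assignment fails constraints 3, 4, 7, and 8.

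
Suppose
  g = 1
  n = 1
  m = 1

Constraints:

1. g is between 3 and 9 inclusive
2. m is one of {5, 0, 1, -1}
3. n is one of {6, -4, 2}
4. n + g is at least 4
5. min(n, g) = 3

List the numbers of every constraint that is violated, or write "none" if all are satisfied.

1. g = 1 is outside [3, 9] — fails.
2. m = 1 is in {5, 0, 1, -1} — holds.
3. n = 1 is not in {6, -4, 2} — fails.
4. n + g = 1 + 1 = 2; 2 < 4, bound 4 not met — fails.
5. min(1, 1) = 1, not 3 — fails.

Violated: 1, 3, 4, and 5.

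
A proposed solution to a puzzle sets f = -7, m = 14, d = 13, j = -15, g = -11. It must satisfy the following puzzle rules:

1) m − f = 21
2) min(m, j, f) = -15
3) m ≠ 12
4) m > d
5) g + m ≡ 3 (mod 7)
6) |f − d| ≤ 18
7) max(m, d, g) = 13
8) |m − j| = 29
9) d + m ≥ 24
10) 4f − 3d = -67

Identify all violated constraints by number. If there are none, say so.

1) m − f = 14 − (-7) = 21 — holds.
2) min(14, -15, -7) = -15 — holds.
3) m = 14, and 14 ≠ 12 — holds.
4) m = 14, d = 13; 14 > 13 — holds.
5) g + m = 3; 3 mod 7 = 3 — holds.
6) |-7 − 13| = 20; 20 > 18, exceeds bound 18 — does not hold.
7) max(14, 13, -11) = 14, not 13 — does not hold.
8) |14 − (-15)| = 29 — holds.
9) d + m = 13 + 14 = 27; 27 ≥ 24 — holds.
10) 4f − 3d = 4(-7) − 3(13) = -67 — holds.

Constraints 6, 7 are violated.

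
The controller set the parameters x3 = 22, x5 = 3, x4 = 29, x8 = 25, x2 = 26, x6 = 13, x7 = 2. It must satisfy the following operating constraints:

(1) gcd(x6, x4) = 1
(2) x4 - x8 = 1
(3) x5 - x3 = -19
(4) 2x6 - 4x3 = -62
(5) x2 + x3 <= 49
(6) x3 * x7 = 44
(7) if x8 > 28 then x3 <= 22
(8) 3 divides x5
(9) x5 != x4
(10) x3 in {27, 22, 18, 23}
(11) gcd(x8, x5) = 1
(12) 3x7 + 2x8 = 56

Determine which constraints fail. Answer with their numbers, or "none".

Constraint 2 does not hold.

(1) gcd(13, 29) = 1  OK
(2) x4 - x8 = 29 - 25 = 4, not 1  FAIL
(3) x5 - x3 = 3 - 22 = -19  OK
(4) 2x6 - 4x3 = 2(13) - 4(22) = -62  OK
(5) x2 + x3 = 26 + 22 = 48; 48 ≤ 49  OK
(6) x3 * x7 = 22 * 2 = 44  OK
(7) x8 = 25, not > 28; antecedent false, conditional vacuously true  OK
(8) 3 / 3 = 1, so 3 divides 3  OK
(9) x5 = 3, x4 = 29; distinct  OK
(10) x3 = 22 is in {27, 22, 18, 23}  OK
(11) gcd(25, 3) = 1  OK
(12) 3x7 + 2x8 = 3(2) + 2(25) = 56  OK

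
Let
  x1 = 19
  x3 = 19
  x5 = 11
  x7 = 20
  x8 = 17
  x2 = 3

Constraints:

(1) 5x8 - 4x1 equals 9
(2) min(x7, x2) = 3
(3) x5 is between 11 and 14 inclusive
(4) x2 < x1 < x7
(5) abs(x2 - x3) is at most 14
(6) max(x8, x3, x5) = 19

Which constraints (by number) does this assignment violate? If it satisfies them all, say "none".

No — constraint 5 is not satisfied.

(1) 5x8 - 4x1 = 5(17) - 4(19) = 9 — holds.
(2) min(20, 3) = 3 — holds.
(3) x5 = 11 lies in [11, 14] — holds.
(4) values 3 < 19 < 20 — holds.
(5) abs(3 - 19) = 16; 16 > 14, exceeds bound 14 — fails.
(6) max(17, 19, 11) = 19 — holds.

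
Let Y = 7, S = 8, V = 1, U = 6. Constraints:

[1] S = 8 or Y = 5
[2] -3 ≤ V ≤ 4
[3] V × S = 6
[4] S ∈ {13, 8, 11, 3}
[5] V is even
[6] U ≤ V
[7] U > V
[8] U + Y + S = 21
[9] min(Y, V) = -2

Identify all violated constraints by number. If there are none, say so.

[1] S = 8 = 8 (first disjunct) — OK.
[2] V = 1 lies in [-3, 4] — OK.
[3] V × S = 1 × 8 = 8, not 6 — violated.
[4] S = 8 is in {13, 8, 11, 3} — OK.
[5] V = 1 is odd — violated.
[6] U = 6, V = 1; 6 > 1 (want ≤) — violated.
[7] U = 6, V = 1; 6 > 1 — OK.
[8] U + Y + S = 6 + 7 + 8 = 21 — OK.
[9] min(7, 1) = 1, not -2 — violated.

Constraints 3, 5, 6, and 9 do not hold.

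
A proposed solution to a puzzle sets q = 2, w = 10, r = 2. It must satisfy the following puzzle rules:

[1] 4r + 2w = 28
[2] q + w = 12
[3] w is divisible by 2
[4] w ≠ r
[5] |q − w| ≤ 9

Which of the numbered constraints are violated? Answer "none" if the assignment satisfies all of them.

Yes — all constraints hold.

[1] 4r + 2w = 4(2) + 2(10) = 28 — holds.
[2] q + w = 2 + 10 = 12 — holds.
[3] 10 / 2 = 5, so 2 divides 10 — holds.
[4] w = 10, r = 2; distinct — holds.
[5] |2 − 10| = 8; 8 ≤ 9 — holds.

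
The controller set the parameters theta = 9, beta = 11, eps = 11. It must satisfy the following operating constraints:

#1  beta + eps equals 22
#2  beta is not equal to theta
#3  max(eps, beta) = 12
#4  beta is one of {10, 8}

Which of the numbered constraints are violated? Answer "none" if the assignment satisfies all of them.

#1 beta + eps = 11 + 11 = 22  ✓
#2 beta = 11, theta = 9; distinct  ✓
#3 max(11, 11) = 11, not 12  ✗
#4 beta = 11 is not in {10, 8}  ✗

Constraints 3 and 4 are violated.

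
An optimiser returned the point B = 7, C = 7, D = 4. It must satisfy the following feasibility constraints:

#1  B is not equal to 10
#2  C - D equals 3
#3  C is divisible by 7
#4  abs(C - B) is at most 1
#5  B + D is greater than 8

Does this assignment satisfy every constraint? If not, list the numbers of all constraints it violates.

#1 B = 7, and 7 ≠ 10  yes
#2 C - D = 7 - 4 = 3  yes
#3 7 / 7 = 1, so 7 divides 7  yes
#4 abs(7 - 7) = 0; 0 ≤ 1  yes
#5 B + D = 7 + 4 = 11; 11 > 8  yes

Yes — all constraints hold.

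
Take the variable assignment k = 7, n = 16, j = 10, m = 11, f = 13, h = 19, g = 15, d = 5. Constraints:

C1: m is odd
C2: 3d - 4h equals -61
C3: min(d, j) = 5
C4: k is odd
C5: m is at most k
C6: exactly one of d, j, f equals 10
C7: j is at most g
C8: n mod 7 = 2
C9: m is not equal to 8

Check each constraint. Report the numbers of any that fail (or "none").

C1: m = 11 is odd  yes
C2: 3d - 4h = 3(5) - 4(19) = -61  yes
C3: min(5, 10) = 5  yes
C4: k = 7 is odd  yes
C5: m = 11, k = 7; 11 > 7 (want ≤)  no
C6: d=5, j=10, f=13; 1 of them equals 10  yes
C7: j = 10, g = 15; 10 ≤ 15  yes
C8: 16 mod 7 = 2  yes
C9: m = 11, and 11 ≠ 8  yes

The assignment fails constraint 5.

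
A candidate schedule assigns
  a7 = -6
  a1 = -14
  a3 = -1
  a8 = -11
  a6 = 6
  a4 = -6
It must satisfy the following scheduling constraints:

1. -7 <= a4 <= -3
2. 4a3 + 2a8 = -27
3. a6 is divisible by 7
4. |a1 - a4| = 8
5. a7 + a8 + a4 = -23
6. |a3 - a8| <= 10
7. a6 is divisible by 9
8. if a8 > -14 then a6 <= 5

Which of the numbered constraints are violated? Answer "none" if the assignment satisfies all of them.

1. a4 = -6 lies in [-7, -3]  ✓
2. 4a3 + 2a8 = 4(-1) + 2(-11) = -26, not -27  ✗
3. 6 = 7*0 + 6, so 7 does not divide 6  ✗
4. |-14 - (-6)| = 8  ✓
5. a7 + a8 + a4 = -6 + (-11) + (-6) = -23  ✓
6. |-1 - (-11)| = 10; 10 ≤ 10  ✓
7. 6 = 9*0 + 6, so 9 does not divide 6  ✗
8. a8 = -11 > -14, so we need a6 ≤ 5; but a6 = 6 > 5  ✗

The assignment fails constraints 2, 3, 7, and 8.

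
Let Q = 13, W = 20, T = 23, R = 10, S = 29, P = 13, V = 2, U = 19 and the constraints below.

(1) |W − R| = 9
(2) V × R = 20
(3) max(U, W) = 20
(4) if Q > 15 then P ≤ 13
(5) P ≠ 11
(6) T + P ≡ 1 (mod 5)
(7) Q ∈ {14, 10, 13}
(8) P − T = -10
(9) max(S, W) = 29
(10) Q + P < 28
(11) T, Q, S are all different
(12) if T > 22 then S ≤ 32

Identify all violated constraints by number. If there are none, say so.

The assignment fails constraint 1.

(1) |20 − 10| = 10, not 9 — does not hold.
(2) V × R = 2 × 10 = 20 — holds.
(3) max(19, 20) = 20 — holds.
(4) Q = 13, not > 15; antecedent false, conditional vacuously true — holds.
(5) P = 13, and 13 ≠ 11 — holds.
(6) T + P = 36; 36 mod 5 = 1 — holds.
(7) Q = 13 is in {14, 10, 13} — holds.
(8) P − T = 13 − 23 = -10 — holds.
(9) max(29, 20) = 29 — holds.
(10) Q + P = 13 + 13 = 26; 26 < 28 — holds.
(11) values 23, 13, 29 are pairwise distinct — holds.
(12) T = 23 > 22, so we need S ≤ 32; S = 29 ≤ 32 — holds.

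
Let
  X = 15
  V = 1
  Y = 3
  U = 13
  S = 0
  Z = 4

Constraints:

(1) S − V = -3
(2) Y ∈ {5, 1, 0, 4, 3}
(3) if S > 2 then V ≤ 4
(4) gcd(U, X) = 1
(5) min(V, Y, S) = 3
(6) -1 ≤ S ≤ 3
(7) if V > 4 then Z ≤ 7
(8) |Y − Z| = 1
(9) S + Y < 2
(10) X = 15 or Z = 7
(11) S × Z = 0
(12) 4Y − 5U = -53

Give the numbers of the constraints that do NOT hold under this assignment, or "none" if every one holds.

Violated: 1, 5, 9.

(1) S − V = 0 − 1 = -1, not -3 — violated.
(2) Y = 3 is in {5, 1, 0, 4, 3} — OK.
(3) S = 0, not > 2; antecedent false, conditional vacuously true — OK.
(4) gcd(13, 15) = 1 — OK.
(5) min(1, 3, 0) = 0, not 3 — violated.
(6) S = 0 lies in [-1, 3] — OK.
(7) V = 1, not > 4; antecedent false, conditional vacuously true — OK.
(8) |3 − 4| = 1 — OK.
(9) S + Y = 0 + 3 = 3; 3 ≥ 2, bound 2 not met — violated.
(10) X = 15 = 15 (first disjunct) — OK.
(11) S × Z = 0 × 4 = 0 — OK.
(12) 4Y − 5U = 4(3) − 5(13) = -53 — OK.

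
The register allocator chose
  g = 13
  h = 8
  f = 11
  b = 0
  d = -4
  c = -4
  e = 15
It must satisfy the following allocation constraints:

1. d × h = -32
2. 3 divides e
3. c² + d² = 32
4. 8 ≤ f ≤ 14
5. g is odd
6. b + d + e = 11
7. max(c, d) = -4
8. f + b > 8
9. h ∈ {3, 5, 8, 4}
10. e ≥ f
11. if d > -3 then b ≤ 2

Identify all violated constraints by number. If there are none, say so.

No violations.

1. d × h = -4 × 8 = -32 — holds.
2. 15 / 3 = 5, so 3 divides 15 — holds.
3. c² + d² = (-4)² + (-4)² = 16 + 16 = 32 — holds.
4. f = 11 lies in [8, 14] — holds.
5. g = 13 is odd — holds.
6. b + d + e = 0 + (-4) + 15 = 11 — holds.
7. max(-4, -4) = -4 — holds.
8. f + b = 11 + 0 = 11; 11 > 8 — holds.
9. h = 8 is in {3, 5, 8, 4} — holds.
10. e = 15, f = 11; 15 ≥ 11 — holds.
11. d = -4, not > -3; antecedent false, conditional vacuously true — holds.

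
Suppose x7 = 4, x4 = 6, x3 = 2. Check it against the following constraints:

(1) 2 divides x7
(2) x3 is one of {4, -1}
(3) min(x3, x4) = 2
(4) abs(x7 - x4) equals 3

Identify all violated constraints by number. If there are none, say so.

(1) 4 / 2 = 2, so 2 divides 4  yes
(2) x3 = 2 is not in {4, -1}  no
(3) min(2, 6) = 2  yes
(4) abs(4 - 6) = 2, not 3  no

Constraints 2, 4 do not hold.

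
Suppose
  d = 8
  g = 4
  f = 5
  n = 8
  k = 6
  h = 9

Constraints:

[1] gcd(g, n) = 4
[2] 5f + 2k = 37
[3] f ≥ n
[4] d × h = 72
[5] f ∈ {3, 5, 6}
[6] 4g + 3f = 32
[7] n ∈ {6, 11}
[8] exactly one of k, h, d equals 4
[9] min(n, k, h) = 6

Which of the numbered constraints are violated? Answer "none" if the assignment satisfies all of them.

[1] gcd(4, 8) = 4 — holds.
[2] 5f + 2k = 5(5) + 2(6) = 37 — holds.
[3] f = 5, n = 8; 5 < 8 (want ≥) — does not hold.
[4] d × h = 8 × 9 = 72 — holds.
[5] f = 5 is in {3, 5, 6} — holds.
[6] 4g + 3f = 4(4) + 3(5) = 31, not 32 — does not hold.
[7] n = 8 is not in {6, 11} — does not hold.
[8] k=6, h=9, d=8; 0 of them equal 4, not exactly one — does not hold.
[9] min(8, 6, 9) = 6 — holds.

Constraints 3, 6, 7, and 8 do not hold.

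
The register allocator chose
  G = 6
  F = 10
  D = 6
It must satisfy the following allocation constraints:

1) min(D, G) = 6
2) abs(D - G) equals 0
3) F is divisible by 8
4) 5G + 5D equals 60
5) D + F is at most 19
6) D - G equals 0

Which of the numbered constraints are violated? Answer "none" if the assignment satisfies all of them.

Constraint 3 is violated.

1) min(6, 6) = 6 — OK.
2) abs(6 - 6) = 0 — OK.
3) 10 = 8*1 + 2, so 8 does not divide 10 — violated.
4) 5G + 5D = 5(6) + 5(6) = 60 — OK.
5) D + F = 6 + 10 = 16; 16 ≤ 19 — OK.
6) D - G = 6 - 6 = 0 — OK.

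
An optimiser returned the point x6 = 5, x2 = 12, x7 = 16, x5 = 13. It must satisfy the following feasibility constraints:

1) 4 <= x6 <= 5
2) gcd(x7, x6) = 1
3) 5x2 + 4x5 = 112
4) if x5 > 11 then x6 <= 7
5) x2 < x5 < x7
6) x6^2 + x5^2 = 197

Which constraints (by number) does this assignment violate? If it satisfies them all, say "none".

The assignment fails constraint 6.

1) x6 = 5 lies in [4, 5] — holds.
2) gcd(16, 5) = 1 — holds.
3) 5x2 + 4x5 = 5(12) + 4(13) = 112 — holds.
4) x5 = 13 > 11, so we need x6 ≤ 7; x6 = 5 ≤ 7 — holds.
5) values 12 < 13 < 16 — holds.
6) x6^2 + x5^2 = 5^2 + 13^2 = 25 + 169 = 194, not 197 — fails.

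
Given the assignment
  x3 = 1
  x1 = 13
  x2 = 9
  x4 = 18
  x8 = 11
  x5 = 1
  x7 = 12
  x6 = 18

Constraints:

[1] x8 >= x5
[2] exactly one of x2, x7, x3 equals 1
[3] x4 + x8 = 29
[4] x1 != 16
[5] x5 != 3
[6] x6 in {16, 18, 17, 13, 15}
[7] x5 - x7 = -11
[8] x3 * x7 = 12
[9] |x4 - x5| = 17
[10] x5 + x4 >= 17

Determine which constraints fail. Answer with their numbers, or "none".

[1] x8 = 11, x5 = 1; 11 ≥ 1 — holds.
[2] x2=9, x7=12, x3=1; 1 of them equals 1 — holds.
[3] x4 + x8 = 18 + 11 = 29 — holds.
[4] x1 = 13, and 13 ≠ 16 — holds.
[5] x5 = 1, and 1 ≠ 3 — holds.
[6] x6 = 18 is in {16, 18, 17, 13, 15} — holds.
[7] x5 - x7 = 1 - 12 = -11 — holds.
[8] x3 * x7 = 1 * 12 = 12 — holds.
[9] |18 - 1| = 17 — holds.
[10] x5 + x4 = 1 + 18 = 19; 19 ≥ 17 — holds.

None — every constraint holds.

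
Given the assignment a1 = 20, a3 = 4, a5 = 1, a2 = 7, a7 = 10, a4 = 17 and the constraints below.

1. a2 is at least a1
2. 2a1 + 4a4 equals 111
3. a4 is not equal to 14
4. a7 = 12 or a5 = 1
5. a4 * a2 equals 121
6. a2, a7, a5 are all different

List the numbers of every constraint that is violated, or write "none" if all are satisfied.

1. a2 = 7, a1 = 20; 7 < 20 (want ≥)  ✗
2. 2a1 + 4a4 = 2(20) + 4(17) = 108, not 111  ✗
3. a4 = 17, and 17 ≠ 14  ✓
4. a7 = 10 ≠ 12, but a5 = 1 = 1 (second disjunct)  ✓
5. a4 * a2 = 17 * 7 = 119, not 121  ✗
6. values 7, 10, 1 are pairwise distinct  ✓

The assignment fails constraints 1, 2, 5.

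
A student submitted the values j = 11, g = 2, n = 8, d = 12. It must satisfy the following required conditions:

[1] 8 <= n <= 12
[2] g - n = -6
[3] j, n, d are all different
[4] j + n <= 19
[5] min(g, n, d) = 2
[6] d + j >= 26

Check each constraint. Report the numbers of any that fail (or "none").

Constraint 6 is violated.

[1] n = 8 lies in [8, 12]  OK
[2] g - n = 2 - 8 = -6  OK
[3] values 11, 8, 12 are pairwise distinct  OK
[4] j + n = 11 + 8 = 19; 19 ≤ 19  OK
[5] min(2, 8, 12) = 2  OK
[6] d + j = 12 + 11 = 23; 23 < 26, bound 26 not met  FAIL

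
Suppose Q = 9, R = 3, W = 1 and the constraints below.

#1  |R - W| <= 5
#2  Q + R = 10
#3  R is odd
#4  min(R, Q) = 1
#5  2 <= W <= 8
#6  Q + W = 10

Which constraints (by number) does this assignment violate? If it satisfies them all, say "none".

Violated: 2, 4, and 5.

#1 |3 - 1| = 2; 2 ≤ 5 — holds.
#2 Q + R = 9 + 3 = 12, not 10 — fails.
#3 R = 3 is odd — holds.
#4 min(3, 9) = 3, not 1 — fails.
#5 W = 1 is outside [2, 8] — fails.
#6 Q + W = 9 + 1 = 10 — holds.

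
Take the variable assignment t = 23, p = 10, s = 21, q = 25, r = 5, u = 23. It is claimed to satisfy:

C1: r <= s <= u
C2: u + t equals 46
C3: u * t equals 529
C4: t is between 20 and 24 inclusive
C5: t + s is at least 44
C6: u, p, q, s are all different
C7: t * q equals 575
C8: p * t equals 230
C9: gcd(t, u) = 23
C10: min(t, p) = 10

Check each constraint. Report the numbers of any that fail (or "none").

The assignment satisfies every constraint.

C1: values 5 <= 21 <= 23  ✔
C2: u + t = 23 + 23 = 46  ✔
C3: u * t = 23 * 23 = 529  ✔
C4: t = 23 lies in [20, 24]  ✔
C5: t + s = 23 + 21 = 44; 44 ≥ 44  ✔
C6: values 23, 10, 25, 21 are pairwise distinct  ✔
C7: t * q = 23 * 25 = 575  ✔
C8: p * t = 10 * 23 = 230  ✔
C9: gcd(23, 23) = 23  ✔
C10: min(23, 10) = 10  ✔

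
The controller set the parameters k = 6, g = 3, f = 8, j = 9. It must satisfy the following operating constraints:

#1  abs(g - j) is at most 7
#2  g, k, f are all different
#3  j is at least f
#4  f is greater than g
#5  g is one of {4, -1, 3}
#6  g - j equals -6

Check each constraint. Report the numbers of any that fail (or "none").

#1 abs(3 - 9) = 6; 6 ≤ 7 — holds.
#2 values 3, 6, 8 are pairwise distinct — holds.
#3 j = 9, f = 8; 9 ≥ 8 — holds.
#4 f = 8, g = 3; 8 > 3 — holds.
#5 g = 3 is in {4, -1, 3} — holds.
#6 g - j = 3 - 9 = -6 — holds.

None — every constraint holds.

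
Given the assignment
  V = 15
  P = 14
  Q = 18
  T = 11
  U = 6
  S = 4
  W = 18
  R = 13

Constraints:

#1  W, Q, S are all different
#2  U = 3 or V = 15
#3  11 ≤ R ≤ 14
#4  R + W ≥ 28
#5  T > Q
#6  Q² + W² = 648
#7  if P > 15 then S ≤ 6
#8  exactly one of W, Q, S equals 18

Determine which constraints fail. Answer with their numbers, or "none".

#1 W = Q = 18, not all different — fails.
#2 U = 6 ≠ 3, but V = 15 = 15 (second disjunct) — holds.
#3 R = 13 lies in [11, 14] — holds.
#4 R + W = 13 + 18 = 31; 31 ≥ 28 — holds.
#5 T = 11, Q = 18; 11 ≤ 18 (want >) — fails.
#6 Q² + W² = 18² + 18² = 324 + 324 = 648 — holds.
#7 P = 14, not > 15; antecedent false, conditional vacuously true — holds.
#8 W=18, Q=18, S=4; 2 of them equal 18, not exactly one — fails.

The assignment fails constraints 1, 5, and 8.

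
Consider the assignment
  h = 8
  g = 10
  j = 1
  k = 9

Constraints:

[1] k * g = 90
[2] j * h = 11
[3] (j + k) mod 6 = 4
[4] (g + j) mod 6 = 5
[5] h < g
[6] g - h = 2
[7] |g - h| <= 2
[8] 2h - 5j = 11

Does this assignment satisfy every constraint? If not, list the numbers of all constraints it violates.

Constraint 2 does not hold.

[1] k * g = 9 * 10 = 90  holds
[2] j * h = 1 * 8 = 8, not 11  fails
[3] j + k = 10; 10 mod 6 = 4  holds
[4] g + j = 11; 11 mod 6 = 5  holds
[5] h = 8, g = 10; 8 < 10  holds
[6] g - h = 10 - 8 = 2  holds
[7] |10 - 8| = 2; 2 ≤ 2  holds
[8] 2h - 5j = 2(8) - 5(1) = 11  holds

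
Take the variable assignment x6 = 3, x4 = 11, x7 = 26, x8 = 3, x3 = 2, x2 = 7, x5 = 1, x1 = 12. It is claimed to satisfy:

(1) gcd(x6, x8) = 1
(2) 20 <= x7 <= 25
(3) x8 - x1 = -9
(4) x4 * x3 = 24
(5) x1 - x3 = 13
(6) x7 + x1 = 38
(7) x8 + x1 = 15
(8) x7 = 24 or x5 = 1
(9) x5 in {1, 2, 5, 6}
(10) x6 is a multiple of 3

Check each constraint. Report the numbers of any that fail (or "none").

No — constraints 1, 2, 4, 5 are not satisfied.

(1) gcd(3, 3) = 3, not 1 — violated.
(2) x7 = 26 is outside [20, 25] — violated.
(3) x8 - x1 = 3 - 12 = -9 — OK.
(4) x4 * x3 = 11 * 2 = 22, not 24 — violated.
(5) x1 - x3 = 12 - 2 = 10, not 13 — violated.
(6) x7 + x1 = 26 + 12 = 38 — OK.
(7) x8 + x1 = 3 + 12 = 15 — OK.
(8) x7 = 26 ≠ 24, but x5 = 1 = 1 (second disjunct) — OK.
(9) x5 = 1 is in {1, 2, 5, 6} — OK.
(10) 3 / 3 = 1, so 3 divides 3 — OK.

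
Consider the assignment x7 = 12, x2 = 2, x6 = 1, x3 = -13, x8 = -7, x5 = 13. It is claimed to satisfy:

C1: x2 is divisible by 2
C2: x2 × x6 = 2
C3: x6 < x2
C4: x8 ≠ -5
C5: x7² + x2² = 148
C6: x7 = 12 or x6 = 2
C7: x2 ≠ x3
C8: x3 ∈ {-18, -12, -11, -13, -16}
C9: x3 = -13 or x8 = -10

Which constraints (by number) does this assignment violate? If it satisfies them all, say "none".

No violations.

C1: 2 / 2 = 1, so 2 divides 2  ✔
C2: x2 × x6 = 2 × 1 = 2  ✔
C3: x6 = 1, x2 = 2; 1 < 2  ✔
C4: x8 = -7, and -7 ≠ -5  ✔
C5: x7² + x2² = 12² + 2² = 144 + 4 = 148  ✔
C6: x7 = 12 = 12 (first disjunct)  ✔
C7: x2 = 2, x3 = -13; distinct  ✔
C8: x3 = -13 is in {-18, -12, -11, -13, -16}  ✔
C9: x3 = -13 = -13 (first disjunct)  ✔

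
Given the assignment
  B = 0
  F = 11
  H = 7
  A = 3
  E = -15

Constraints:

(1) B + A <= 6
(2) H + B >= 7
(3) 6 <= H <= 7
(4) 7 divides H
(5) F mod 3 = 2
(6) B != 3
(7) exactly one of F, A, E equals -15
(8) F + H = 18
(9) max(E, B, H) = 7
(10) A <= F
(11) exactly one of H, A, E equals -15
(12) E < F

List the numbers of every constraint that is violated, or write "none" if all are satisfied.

(1) B + A = 0 + 3 = 3; 3 ≤ 6 — satisfied.
(2) H + B = 7 + 0 = 7; 7 ≥ 7 — satisfied.
(3) H = 7 lies in [6, 7] — satisfied.
(4) 7 / 7 = 1, so 7 divides 7 — satisfied.
(5) 11 mod 3 = 2 — satisfied.
(6) B = 0, and 0 ≠ 3 — satisfied.
(7) F=11, A=3, E=-15; 1 of them equals -15 — satisfied.
(8) F + H = 11 + 7 = 18 — satisfied.
(9) max(-15, 0, 7) = 7 — satisfied.
(10) A = 3, F = 11; 3 ≤ 11 — satisfied.
(11) H=7, A=3, E=-15; 1 of them equals -15 — satisfied.
(12) E = -15, F = 11; -15 < 11 — satisfied.

All constraints are satisfied.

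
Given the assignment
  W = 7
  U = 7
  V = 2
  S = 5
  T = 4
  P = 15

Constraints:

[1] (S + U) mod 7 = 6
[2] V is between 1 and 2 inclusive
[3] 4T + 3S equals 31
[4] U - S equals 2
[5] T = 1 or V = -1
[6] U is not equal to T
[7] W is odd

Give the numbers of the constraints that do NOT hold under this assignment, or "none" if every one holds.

No — constraints 1, 5 are not satisfied.

[1] S + U = 12; 12 mod 7 = 5, not 6  ✘
[2] V = 2 lies in [1, 2]  ✔
[3] 4T + 3S = 4(4) + 3(5) = 31  ✔
[4] U - S = 7 - 5 = 2  ✔
[5] T = 4 ≠ 1 and V = 2 ≠ -1; both disjuncts false  ✘
[6] U = 7, T = 4; distinct  ✔
[7] W = 7 is odd  ✔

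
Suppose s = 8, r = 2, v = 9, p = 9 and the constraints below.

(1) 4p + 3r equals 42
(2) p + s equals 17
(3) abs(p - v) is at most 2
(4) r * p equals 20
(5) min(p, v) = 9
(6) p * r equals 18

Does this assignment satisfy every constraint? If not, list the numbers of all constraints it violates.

No — constraint 4 is not satisfied.

(1) 4p + 3r = 4(9) + 3(2) = 42  true
(2) p + s = 9 + 8 = 17  true
(3) abs(9 - 9) = 0; 0 ≤ 2  true
(4) r * p = 2 * 9 = 18, not 20  false
(5) min(9, 9) = 9  true
(6) p * r = 9 * 2 = 18  true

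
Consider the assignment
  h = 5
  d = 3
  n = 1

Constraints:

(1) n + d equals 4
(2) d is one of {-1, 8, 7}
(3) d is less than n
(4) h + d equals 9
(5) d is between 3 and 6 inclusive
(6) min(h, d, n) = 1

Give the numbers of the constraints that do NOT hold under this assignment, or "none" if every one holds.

Constraints 2, 3, and 4 do not hold.

(1) n + d = 1 + 3 = 4 — holds.
(2) d = 3 is not in {-1, 8, 7} — fails.
(3) d = 3, n = 1; 3 ≥ 1 (want <) — fails.
(4) h + d = 5 + 3 = 8, not 9 — fails.
(5) d = 3 lies in [3, 6] — holds.
(6) min(5, 3, 1) = 1 — holds.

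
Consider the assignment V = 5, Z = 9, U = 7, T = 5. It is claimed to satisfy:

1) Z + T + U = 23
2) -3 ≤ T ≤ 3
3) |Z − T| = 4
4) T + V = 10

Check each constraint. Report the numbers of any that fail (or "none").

Constraints 1, 2 do not hold.

1) Z + T + U = 9 + 5 + 7 = 21, not 23 — violated.
2) T = 5 is outside [-3, 3] — violated.
3) |9 − 5| = 4 — OK.
4) T + V = 5 + 5 = 10 — OK.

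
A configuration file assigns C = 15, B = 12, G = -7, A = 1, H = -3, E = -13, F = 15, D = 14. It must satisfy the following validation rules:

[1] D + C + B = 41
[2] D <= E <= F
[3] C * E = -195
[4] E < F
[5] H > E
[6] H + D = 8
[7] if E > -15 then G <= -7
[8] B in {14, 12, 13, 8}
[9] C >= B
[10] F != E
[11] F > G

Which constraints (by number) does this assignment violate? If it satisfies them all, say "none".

[1] D + C + B = 14 + 15 + 12 = 41 — satisfied.
[2] values 14, -13, 15; D = 14 is not <= E = -13 — violated.
[3] C * E = 15 * (-13) = -195 — satisfied.
[4] E = -13, F = 15; -13 < 15 — satisfied.
[5] H = -3, E = -13; -3 > -13 — satisfied.
[6] H + D = -3 + 14 = 11, not 8 — violated.
[7] E = -13 > -15, so we need G ≤ -7; G = -7 ≤ -7 — satisfied.
[8] B = 12 is in {14, 12, 13, 8} — satisfied.
[9] C = 15, B = 12; 15 ≥ 12 — satisfied.
[10] F = 15, E = -13; distinct — satisfied.
[11] F = 15, G = -7; 15 > -7 — satisfied.

No — constraints 2 and 6 are not satisfied.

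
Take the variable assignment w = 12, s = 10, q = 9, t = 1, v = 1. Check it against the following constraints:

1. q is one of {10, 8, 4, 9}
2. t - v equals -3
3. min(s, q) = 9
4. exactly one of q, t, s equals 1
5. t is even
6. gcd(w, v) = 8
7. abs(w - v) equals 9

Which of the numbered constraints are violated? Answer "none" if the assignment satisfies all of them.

1. q = 9 is in {10, 8, 4, 9} — holds.
2. t - v = 1 - 1 = 0, not -3 — does not hold.
3. min(10, 9) = 9 — holds.
4. q=9, t=1, s=10; 1 of them equals 1 — holds.
5. t = 1 is odd — does not hold.
6. gcd(12, 1) = 1, not 8 — does not hold.
7. abs(12 - 1) = 11, not 9 — does not hold.

Violated: 2, 5, 6, and 7.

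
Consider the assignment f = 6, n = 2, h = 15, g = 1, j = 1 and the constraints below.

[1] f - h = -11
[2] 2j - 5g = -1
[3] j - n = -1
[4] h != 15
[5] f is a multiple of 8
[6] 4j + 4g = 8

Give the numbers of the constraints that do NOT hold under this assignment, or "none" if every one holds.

[1] f - h = 6 - 15 = -9, not -11  fails
[2] 2j - 5g = 2(1) - 5(1) = -3, not -1  fails
[3] j - n = 1 - 2 = -1  holds
[4] h = 15, but 15 is required to differ  fails
[5] 6 = 8*0 + 6, so 8 does not divide 6  fails
[6] 4j + 4g = 4(1) + 4(1) = 8  holds

Constraints 1, 2, 4, and 5 are violated.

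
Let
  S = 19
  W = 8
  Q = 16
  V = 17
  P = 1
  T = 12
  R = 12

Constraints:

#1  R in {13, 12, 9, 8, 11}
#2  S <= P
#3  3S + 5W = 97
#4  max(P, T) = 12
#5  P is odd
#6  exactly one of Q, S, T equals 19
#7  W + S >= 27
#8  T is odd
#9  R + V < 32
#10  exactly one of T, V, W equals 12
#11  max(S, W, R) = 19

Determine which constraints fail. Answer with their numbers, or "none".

#1 R = 12 is in {13, 12, 9, 8, 11}  yes
#2 S = 19, P = 1; 19 > 1 (want ≤)  no
#3 3S + 5W = 3(19) + 5(8) = 97  yes
#4 max(1, 12) = 12  yes
#5 P = 1 is odd  yes
#6 Q=16, S=19, T=12; 1 of them equals 19  yes
#7 W + S = 8 + 19 = 27; 27 ≥ 27  yes
#8 T = 12 is even  no
#9 R + V = 12 + 17 = 29; 29 < 32  yes
#10 T=12, V=17, W=8; 1 of them equals 12  yes
#11 max(19, 8, 12) = 19  yes

Constraints 2 and 8 do not hold.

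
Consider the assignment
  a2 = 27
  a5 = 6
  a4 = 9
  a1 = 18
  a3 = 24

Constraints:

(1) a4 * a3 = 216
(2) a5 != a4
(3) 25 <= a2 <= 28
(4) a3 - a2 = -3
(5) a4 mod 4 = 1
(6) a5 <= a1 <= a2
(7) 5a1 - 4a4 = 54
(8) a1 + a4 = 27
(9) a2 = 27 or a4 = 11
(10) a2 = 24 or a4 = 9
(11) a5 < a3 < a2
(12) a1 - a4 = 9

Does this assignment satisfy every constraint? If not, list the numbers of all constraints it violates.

(1) a4 * a3 = 9 * 24 = 216 — OK.
(2) a5 = 6, a4 = 9; distinct — OK.
(3) a2 = 27 lies in [25, 28] — OK.
(4) a3 - a2 = 24 - 27 = -3 — OK.
(5) 9 mod 4 = 1 — OK.
(6) values 6 <= 18 <= 27 — OK.
(7) 5a1 - 4a4 = 5(18) - 4(9) = 54 — OK.
(8) a1 + a4 = 18 + 9 = 27 — OK.
(9) a2 = 27 = 27 (first disjunct) — OK.
(10) a2 = 27 ≠ 24, but a4 = 9 = 9 (second disjunct) — OK.
(11) values 6 < 24 < 27 — OK.
(12) a1 - a4 = 18 - 9 = 9 — OK.

Yes — all constraints hold.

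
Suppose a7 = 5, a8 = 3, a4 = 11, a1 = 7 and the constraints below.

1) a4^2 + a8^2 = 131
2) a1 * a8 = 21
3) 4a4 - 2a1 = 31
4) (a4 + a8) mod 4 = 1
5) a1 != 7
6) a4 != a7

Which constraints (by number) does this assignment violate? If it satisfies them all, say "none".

No — constraints 1, 3, 4, 5 are not satisfied.

1) a4^2 + a8^2 = 11^2 + 3^2 = 121 + 9 = 130, not 131 — violated.
2) a1 * a8 = 7 * 3 = 21 — OK.
3) 4a4 - 2a1 = 4(11) - 2(7) = 30, not 31 — violated.
4) a4 + a8 = 14; 14 mod 4 = 2, not 1 — violated.
5) a1 = 7, but 7 is required to differ — violated.
6) a4 = 11, a7 = 5; distinct — OK.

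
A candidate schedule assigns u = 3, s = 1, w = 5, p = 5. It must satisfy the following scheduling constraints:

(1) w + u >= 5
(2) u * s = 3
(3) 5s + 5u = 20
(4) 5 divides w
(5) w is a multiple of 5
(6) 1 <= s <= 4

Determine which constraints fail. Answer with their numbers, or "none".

All constraints are satisfied.

(1) w + u = 5 + 3 = 8; 8 ≥ 5  OK
(2) u * s = 3 * 1 = 3  OK
(3) 5s + 5u = 5(1) + 5(3) = 20  OK
(4) 5 / 5 = 1, so 5 divides 5  OK
(5) 5 / 5 = 1, so 5 divides 5  OK
(6) s = 1 lies in [1, 4]  OK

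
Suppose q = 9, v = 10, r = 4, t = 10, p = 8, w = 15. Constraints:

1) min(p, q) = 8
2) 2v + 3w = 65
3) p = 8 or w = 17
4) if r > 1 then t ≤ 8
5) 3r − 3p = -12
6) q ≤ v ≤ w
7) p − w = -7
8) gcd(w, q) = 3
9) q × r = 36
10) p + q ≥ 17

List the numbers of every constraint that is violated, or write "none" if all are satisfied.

No — constraint 4 is not satisfied.

1) min(8, 9) = 8 — satisfied.
2) 2v + 3w = 2(10) + 3(15) = 65 — satisfied.
3) p = 8 = 8 (first disjunct) — satisfied.
4) r = 4 > 1, so we need t ≤ 8; but t = 10 > 8 — violated.
5) 3r − 3p = 3(4) − 3(8) = -12 — satisfied.
6) values 9 ≤ 10 ≤ 15 — satisfied.
7) p − w = 8 − 15 = -7 — satisfied.
8) gcd(15, 9) = 3 — satisfied.
9) q × r = 9 × 4 = 36 — satisfied.
10) p + q = 8 + 9 = 17; 17 ≥ 17 — satisfied.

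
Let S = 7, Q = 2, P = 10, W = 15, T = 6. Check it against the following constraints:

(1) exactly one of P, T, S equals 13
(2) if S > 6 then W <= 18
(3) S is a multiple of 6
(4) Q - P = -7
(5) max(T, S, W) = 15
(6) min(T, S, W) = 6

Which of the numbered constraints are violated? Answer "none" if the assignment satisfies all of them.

(1) P=10, T=6, S=7; 0 of them equal 13, not exactly one  fails
(2) S = 7 > 6, so we need W ≤ 18; W = 15 ≤ 18  holds
(3) 7 = 6*1 + 1, so 6 does not divide 7  fails
(4) Q - P = 2 - 10 = -8, not -7  fails
(5) max(6, 7, 15) = 15  holds
(6) min(6, 7, 15) = 6  holds

Violated: 1, 3, and 4.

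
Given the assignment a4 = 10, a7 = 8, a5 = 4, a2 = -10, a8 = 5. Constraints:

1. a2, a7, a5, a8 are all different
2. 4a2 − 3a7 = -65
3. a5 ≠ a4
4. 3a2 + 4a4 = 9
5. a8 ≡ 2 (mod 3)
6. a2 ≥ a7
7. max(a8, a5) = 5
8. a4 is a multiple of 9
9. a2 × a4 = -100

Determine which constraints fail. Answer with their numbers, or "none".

1. values -10, 8, 4, 5 are pairwise distinct  holds
2. 4a2 − 3a7 = 4(-10) − 3(8) = -64, not -65  fails
3. a5 = 4, a4 = 10; distinct  holds
4. 3a2 + 4a4 = 3(-10) + 4(10) = 10, not 9  fails
5. 5 mod 3 = 2  holds
6. a2 = -10, a7 = 8; -10 < 8 (want ≥)  fails
7. max(5, 4) = 5  holds
8. 10 = 9×1 + 1, so 9 does not divide 10  fails
9. a2 × a4 = -10 × 10 = -100  holds

Violated: 2, 4, 6, and 8.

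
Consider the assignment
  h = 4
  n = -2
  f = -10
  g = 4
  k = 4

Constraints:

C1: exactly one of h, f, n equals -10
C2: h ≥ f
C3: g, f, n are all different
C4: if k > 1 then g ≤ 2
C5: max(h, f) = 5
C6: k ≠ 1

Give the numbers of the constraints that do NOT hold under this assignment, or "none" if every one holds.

C1: h=4, f=-10, n=-2; 1 of them equals -10  yes
C2: h = 4, f = -10; 4 ≥ -10  yes
C3: values 4, -10, -2 are pairwise distinct  yes
C4: k = 4 > 1, so we need g ≤ 2; but g = 4 > 2  no
C5: max(4, -10) = 4, not 5  no
C6: k = 4, and 4 ≠ 1  yes

Constraints 4 and 5 are violated.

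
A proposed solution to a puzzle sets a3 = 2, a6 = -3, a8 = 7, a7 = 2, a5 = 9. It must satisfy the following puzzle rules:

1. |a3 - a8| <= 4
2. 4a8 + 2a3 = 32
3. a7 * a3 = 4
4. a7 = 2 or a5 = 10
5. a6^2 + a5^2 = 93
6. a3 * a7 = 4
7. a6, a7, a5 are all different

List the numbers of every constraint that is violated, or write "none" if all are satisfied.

The assignment fails constraints 1 and 5.

1. |2 - 7| = 5; 5 > 4, exceeds bound 4 — violated.
2. 4a8 + 2a3 = 4(7) + 2(2) = 32 — OK.
3. a7 * a3 = 2 * 2 = 4 — OK.
4. a7 = 2 = 2 (first disjunct) — OK.
5. a6^2 + a5^2 = (-3)^2 + 9^2 = 9 + 81 = 90, not 93 — violated.
6. a3 * a7 = 2 * 2 = 4 — OK.
7. values -3, 2, 9 are pairwise distinct — OK.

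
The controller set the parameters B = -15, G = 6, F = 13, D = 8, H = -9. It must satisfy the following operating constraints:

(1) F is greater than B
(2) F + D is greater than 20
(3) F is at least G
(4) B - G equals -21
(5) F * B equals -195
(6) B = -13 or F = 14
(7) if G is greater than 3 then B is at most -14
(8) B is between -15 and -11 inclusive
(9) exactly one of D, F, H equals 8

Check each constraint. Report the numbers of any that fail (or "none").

No — constraint 6 is not satisfied.

(1) F = 13, B = -15; 13 > -15 — satisfied.
(2) F + D = 13 + 8 = 21; 21 > 20 — satisfied.
(3) F = 13, G = 6; 13 ≥ 6 — satisfied.
(4) B - G = -15 - 6 = -21 — satisfied.
(5) F * B = 13 * (-15) = -195 — satisfied.
(6) B = -15 ≠ -13 and F = 13 ≠ 14; both disjuncts false — violated.
(7) G = 6 > 3, so we need B ≤ -14; B = -15 ≤ -14 — satisfied.
(8) B = -15 lies in [-15, -11] — satisfied.
(9) D=8, F=13, H=-9; 1 of them equals 8 — satisfied.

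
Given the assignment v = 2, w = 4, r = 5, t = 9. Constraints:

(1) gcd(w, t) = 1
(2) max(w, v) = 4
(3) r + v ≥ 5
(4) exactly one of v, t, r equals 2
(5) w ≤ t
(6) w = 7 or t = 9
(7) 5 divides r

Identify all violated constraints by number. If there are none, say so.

(1) gcd(4, 9) = 1  ✓
(2) max(4, 2) = 4  ✓
(3) r + v = 5 + 2 = 7; 7 ≥ 5  ✓
(4) v=2, t=9, r=5; 1 of them equals 2  ✓
(5) w = 4, t = 9; 4 ≤ 9  ✓
(6) w = 4 ≠ 7, but t = 9 = 9 (second disjunct)  ✓
(7) 5 / 5 = 1, so 5 divides 5  ✓

No violations.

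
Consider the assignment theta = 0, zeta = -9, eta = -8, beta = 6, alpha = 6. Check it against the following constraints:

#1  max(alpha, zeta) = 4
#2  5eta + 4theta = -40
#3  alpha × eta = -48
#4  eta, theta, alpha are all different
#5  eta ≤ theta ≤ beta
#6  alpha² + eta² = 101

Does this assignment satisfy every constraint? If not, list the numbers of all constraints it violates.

Violated: 1 and 6.

#1 max(6, -9) = 6, not 4  FAIL
#2 5eta + 4theta = 5(-8) + 4(0) = -40  OK
#3 alpha × eta = 6 × (-8) = -48  OK
#4 values -8, 0, 6 are pairwise distinct  OK
#5 values -8 ≤ 0 ≤ 6  OK
#6 alpha² + eta² = 6² + (-8)² = 36 + 64 = 100, not 101  FAIL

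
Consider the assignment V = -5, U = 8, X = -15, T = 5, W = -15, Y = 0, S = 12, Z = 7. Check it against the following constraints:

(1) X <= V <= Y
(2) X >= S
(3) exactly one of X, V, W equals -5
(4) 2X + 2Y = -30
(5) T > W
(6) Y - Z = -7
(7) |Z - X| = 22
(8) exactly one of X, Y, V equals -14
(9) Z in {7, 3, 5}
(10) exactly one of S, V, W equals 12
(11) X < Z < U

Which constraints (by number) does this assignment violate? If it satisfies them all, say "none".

Constraints 2 and 8 are violated.

(1) values -15 <= -5 <= 0 — holds.
(2) X = -15, S = 12; -15 < 12 (want ≥) — fails.
(3) X=-15, V=-5, W=-15; 1 of them equals -5 — holds.
(4) 2X + 2Y = 2(-15) + 2(0) = -30 — holds.
(5) T = 5, W = -15; 5 > -15 — holds.
(6) Y - Z = 0 - 7 = -7 — holds.
(7) |7 - (-15)| = 22 — holds.
(8) X=-15, Y=0, V=-5; 0 of them equal -14, not exactly one — fails.
(9) Z = 7 is in {7, 3, 5} — holds.
(10) S=12, V=-5, W=-15; 1 of them equals 12 — holds.
(11) values -15 < 7 < 8 — holds.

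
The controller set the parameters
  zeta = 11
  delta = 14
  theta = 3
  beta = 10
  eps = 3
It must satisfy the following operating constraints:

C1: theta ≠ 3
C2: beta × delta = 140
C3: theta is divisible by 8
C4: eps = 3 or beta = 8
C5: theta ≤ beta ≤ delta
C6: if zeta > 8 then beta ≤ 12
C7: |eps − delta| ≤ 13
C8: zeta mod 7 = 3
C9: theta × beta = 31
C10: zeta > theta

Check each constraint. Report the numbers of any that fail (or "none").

C1: theta = 3, but 3 is required to differ  ✘
C2: beta × delta = 10 × 14 = 140  ✔
C3: 3 = 8×0 + 3, so 8 does not divide 3  ✘
C4: eps = 3 = 3 (first disjunct)  ✔
C5: values 3 ≤ 10 ≤ 14  ✔
C6: zeta = 11 > 8, so we need beta ≤ 12; beta = 10 ≤ 12  ✔
C7: |3 − 14| = 11; 11 ≤ 13  ✔
C8: 11 mod 7 = 4, not 3  ✘
C9: theta × beta = 3 × 10 = 30, not 31  ✘
C10: zeta = 11, theta = 3; 11 > 3  ✔

The assignment fails constraints 1, 3, 8, 9.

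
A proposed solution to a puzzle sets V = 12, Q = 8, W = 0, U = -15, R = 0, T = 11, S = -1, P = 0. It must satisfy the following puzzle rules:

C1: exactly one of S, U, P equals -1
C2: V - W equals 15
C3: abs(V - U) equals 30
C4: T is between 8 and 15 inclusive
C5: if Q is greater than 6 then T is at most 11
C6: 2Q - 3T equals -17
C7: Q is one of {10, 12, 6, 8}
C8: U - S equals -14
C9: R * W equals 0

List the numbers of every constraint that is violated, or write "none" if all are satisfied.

C1: S=-1, U=-15, P=0; 1 of them equals -1 — holds.
C2: V - W = 12 - 0 = 12, not 15 — fails.
C3: abs(12 - (-15)) = 27, not 30 — fails.
C4: T = 11 lies in [8, 15] — holds.
C5: Q = 8 > 6, so we need T ≤ 11; T = 11 ≤ 11 — holds.
C6: 2Q - 3T = 2(8) - 3(11) = -17 — holds.
C7: Q = 8 is in {10, 12, 6, 8} — holds.
C8: U - S = -15 - (-1) = -14 — holds.
C9: R * W = 0 * 0 = 0 — holds.

Constraints 2 and 3 do not hold.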